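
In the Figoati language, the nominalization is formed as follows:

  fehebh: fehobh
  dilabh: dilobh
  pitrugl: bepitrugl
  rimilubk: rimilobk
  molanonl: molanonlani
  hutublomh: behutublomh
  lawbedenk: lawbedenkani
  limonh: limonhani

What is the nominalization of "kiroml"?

limonh and dilabh both end in -h yet inflect differently (limonhani, dilobh), so the final letter is not what conditions the rule; the second-to-last letter is.
"kiroml" has second-to-last letter 'm'. The one such stem in the data (hutublomh → behutublomh) adds the prefix be-, so the same rule applies.
The other patterns: stems whose second-to-last letter is 'n' add -ani; stems whose second-to-last letter is 'b' change the last vowel to 'o'.
So kiroml → bekiroml.

bekiroml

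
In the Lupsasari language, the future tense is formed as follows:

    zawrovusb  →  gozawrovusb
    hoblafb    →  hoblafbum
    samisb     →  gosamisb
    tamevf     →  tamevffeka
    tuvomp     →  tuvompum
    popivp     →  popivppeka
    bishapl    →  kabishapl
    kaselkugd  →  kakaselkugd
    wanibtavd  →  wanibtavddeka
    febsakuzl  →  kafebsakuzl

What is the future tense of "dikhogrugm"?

kadikhogrugm

"dikhogrugm" has second-to-last letter 'g'. The one such stem in the data (kaselkugd → kakaselkugd) adds the prefix ka-, so the same rule applies.
The other patterns: stems whose second-to-last letter is 's' add the prefix go-; stems whose second-to-last letter is 'f' or 'm' add -um; stems whose second-to-last letter is 'v' double the final consonant and add -eka.
So dikhogrugm → kadikhogrugm.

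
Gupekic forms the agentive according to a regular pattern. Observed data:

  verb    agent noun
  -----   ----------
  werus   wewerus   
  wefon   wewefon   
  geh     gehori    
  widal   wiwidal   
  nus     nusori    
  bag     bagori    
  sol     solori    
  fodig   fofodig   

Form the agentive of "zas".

zasori

"zas" has 1 vowel. The stems with 1 vowel (bag → bagori, nus → nusori, geh → gehori) add -ori.
The other pattern: stems with 2 vowels repeat the first consonant+vowel as a prefix.
So zas → zasori.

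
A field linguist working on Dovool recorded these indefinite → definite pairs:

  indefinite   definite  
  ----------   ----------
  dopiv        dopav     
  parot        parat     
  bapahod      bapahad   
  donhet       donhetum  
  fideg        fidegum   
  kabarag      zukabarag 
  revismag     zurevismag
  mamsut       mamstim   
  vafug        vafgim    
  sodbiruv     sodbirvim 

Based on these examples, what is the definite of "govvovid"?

govvovad

parot and donhet both end in -t yet inflect differently (parat, donhetum), so the final letter is not what conditions the rule; the last vowel is.
"govvovid" has last vowel 'i'. The one such stem in the data (dopiv → dopav) changes the last vowel to 'a' (as do parot, bapahod), so the same rule applies.
So govvovid → govvovad.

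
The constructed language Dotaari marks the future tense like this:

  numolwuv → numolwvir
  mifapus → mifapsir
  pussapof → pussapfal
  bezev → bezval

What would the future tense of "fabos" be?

fabsal

numolwuv and bezev both end in -v yet inflect differently (numolwvir, bezval), so the final letter is not what conditions the rule; the last vowel is.
"fabos" has last vowel 'o'. The one such stem in the data (pussapof → pussapfal) deletes the last vowel and adds -al (as does bezev), so the same rule applies.
The other pattern: stems whose last vowel is 'u' delete the last vowel and add -ir.
So fabos → fabsal.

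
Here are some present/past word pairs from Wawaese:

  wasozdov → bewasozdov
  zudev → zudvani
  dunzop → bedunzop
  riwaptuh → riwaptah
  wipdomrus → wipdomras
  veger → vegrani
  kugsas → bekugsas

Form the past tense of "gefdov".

wipdomrus and kugsas both end in -s yet inflect differently (wipdomras, bekugsas), so the final letter is not what conditions the rule; the last vowel is.
"gefdov" has last vowel 'o'. The stems whose last vowel is 'o' (wasozdov → bewasozdov, dunzop → bedunzop) add the prefix be-.
The other patterns: stems whose last vowel is 'e' delete the last vowel and add -ani; stems whose last vowel is 'u' change the last vowel to 'a'.
So gefdov → begefdov.

begefdov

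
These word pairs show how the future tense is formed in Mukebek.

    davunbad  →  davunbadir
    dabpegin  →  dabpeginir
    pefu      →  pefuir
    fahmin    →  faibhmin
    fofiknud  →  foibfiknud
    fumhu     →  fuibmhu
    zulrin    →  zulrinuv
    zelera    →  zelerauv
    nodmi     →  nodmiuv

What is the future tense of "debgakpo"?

dabpegin and fahmin both end in -n yet inflect differently (dabpeginir, faibhmin), so the final letter is not what conditions the rule; the first letter is.
"debgakpo" begins with d-. The stems beginning with d- (davunbad → davunbadir, dabpegin → dabpeginir) add -ir.
So debgakpo → debgakpoir.

debgakpoir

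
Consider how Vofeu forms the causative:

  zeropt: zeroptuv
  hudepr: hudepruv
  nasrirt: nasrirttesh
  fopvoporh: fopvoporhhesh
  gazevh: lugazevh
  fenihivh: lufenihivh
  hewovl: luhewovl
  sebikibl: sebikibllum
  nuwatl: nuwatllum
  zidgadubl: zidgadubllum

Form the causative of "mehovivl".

zeropt and nasrirt both end in -t yet inflect differently (zeroptuv, nasrirttesh), so the final letter is not what conditions the rule; the second-to-last letter is.
"mehovivl" has second-to-last letter 'v'. The stems whose second-to-last letter is 'v' (gazevh → lugazevh, fenihivh → lufenihivh, hewovl → luhewovl) add the prefix lu-.
So mehovivl → lumehovivl.

lumehovivl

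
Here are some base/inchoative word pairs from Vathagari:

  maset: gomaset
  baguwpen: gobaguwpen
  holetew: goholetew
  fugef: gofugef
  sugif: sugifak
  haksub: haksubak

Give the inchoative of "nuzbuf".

"nuzbuf" has last vowel 'u'. The one such stem in the data (haksub → haksubak) adds -ak, so the same rule applies.
The other pattern: stems whose last vowel is 'e' add the prefix go-.
So nuzbuf → nuzbufak.

nuzbufak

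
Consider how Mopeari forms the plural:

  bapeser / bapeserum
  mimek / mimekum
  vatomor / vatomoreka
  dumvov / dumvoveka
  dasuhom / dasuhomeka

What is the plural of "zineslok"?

"zineslok" has last vowel 'o'. The stems whose last vowel is 'o' (dasuhom → dasuhomeka, vatomor → vatomoreka, dumvov → dumvoveka) add -eka.
So zineslok → zineslokeka.

zineslokeka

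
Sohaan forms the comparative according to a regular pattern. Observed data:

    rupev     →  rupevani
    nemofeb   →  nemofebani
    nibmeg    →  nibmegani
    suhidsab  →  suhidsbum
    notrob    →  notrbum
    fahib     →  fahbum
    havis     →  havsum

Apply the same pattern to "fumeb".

fumebani

nemofeb and suhidsab both end in -b yet inflect differently (nemofebani, suhidsbum), so the final letter is not what conditions the rule; the last vowel is.
"fumeb" has last vowel 'e'. The stems whose last vowel is 'e' (rupev → rupevani, nemofeb → nemofebani, nibmeg → nibmegani) add -ani.
The other pattern: stems whose last vowel is 'a', 'i' or 'o' delete the last vowel and add -um.
So fumeb → fumebani.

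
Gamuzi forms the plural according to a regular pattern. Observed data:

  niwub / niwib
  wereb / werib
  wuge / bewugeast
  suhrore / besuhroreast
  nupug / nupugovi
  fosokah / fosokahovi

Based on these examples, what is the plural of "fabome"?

befabomeast

wereb and wuge both have last vowel 'e' yet inflect differently (werib, bewugeast), so the last vowel is not what conditions the rule; the final letter is.
"fabome" ends in -e. The stems ending in -e (wuge → bewugeast, suhrore → besuhroreast) add be- … -ast around the stem.
The other patterns: stems ending in -b change the last vowel to 'i'; stems ending in -g or -h add -ovi.
So fabome → befabomeast.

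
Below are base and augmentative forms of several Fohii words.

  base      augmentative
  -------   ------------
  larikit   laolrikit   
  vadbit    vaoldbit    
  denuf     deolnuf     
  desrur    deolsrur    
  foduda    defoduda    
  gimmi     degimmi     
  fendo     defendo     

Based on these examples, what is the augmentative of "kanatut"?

larikit and gimmi both have last vowel 'i' yet inflect differently (laolrikit, degimmi), so the last vowel is not what conditions the rule; whether the stem ends in a vowel or a consonant is.
"kanatut" ends in a consonant. The stems ending in a consonant (larikit → laolrikit, vadbit → vaoldbit, denuf → deolnuf) insert -ol- after the first vowel.
So kanatut → kaolnatut.

kaolnatut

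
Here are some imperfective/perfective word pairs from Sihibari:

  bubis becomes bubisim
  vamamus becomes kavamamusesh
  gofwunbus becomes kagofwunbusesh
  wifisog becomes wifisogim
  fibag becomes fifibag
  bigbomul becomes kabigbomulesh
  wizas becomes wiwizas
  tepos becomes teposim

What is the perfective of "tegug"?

vamamus and wizas both end in -s yet inflect differently (kavamamusesh, wiwizas), so the final letter is not what conditions the rule; the last vowel is.
"tegug" has last vowel 'u'. The stems whose last vowel is 'u' (vamamus → kavamamusesh, gofwunbus → kagofwunbusesh, bigbomul → kabigbomulesh) add ka- … -esh around the stem.
So tegug → kategugesh.

kategugesh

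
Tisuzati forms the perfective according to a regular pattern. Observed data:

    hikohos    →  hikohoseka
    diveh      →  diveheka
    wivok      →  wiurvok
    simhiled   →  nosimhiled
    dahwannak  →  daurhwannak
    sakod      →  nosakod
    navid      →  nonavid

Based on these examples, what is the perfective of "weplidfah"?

weplidfaheka

wivok and sakod both have last vowel 'o' yet inflect differently (wiurvok, nosakod), so the last vowel is not what conditions the rule; the final letter is.
"weplidfah" ends in -h. The one such stem in the data (diveh → diveheka) adds -eka, so the same rule applies.
The other patterns: stems ending in -k insert -ur- after the first vowel; stems ending in -d add the prefix no-.
So weplidfah → weplidfaheka.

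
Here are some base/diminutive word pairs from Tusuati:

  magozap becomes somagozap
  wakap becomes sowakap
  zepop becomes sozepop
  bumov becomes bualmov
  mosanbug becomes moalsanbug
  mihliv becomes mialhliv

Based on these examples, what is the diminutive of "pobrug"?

zepop and bumov both have last vowel 'o' yet inflect differently (sozepop, bualmov), so the last vowel is not what conditions the rule; the final letter is.
"pobrug" ends in -g. The one such stem in the data (mosanbug → moalsanbug) inserts -al- after the first vowel (as do bumov, mihliv), so the same rule applies.
The other pattern: stems ending in -p add the prefix so-.
So pobrug → poalbrug.

poalbrug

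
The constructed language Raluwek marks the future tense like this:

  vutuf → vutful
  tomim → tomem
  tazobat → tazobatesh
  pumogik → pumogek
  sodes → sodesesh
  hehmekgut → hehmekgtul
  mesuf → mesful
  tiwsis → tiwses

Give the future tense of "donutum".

donutmul

hehmekgut and tazobat both end in -t yet inflect differently (hehmekgtul, tazobatesh), so the final letter is not what conditions the rule; the last vowel is.
"donutum" has last vowel 'u'. The stems whose last vowel is 'u' (hehmekgut → hehmekgtul, vutuf → vutful, mesuf → mesful) delete the last vowel and add -ul.
The other patterns: stems whose last vowel is 'i' change the last vowel to 'e'; stems whose last vowel is 'a' or 'e' add -esh.
So donutum → donutmul.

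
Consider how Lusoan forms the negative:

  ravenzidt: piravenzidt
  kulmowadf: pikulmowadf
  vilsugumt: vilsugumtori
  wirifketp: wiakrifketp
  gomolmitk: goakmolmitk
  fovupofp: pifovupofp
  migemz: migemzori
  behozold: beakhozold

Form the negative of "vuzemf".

vuzemfori

vilsugumt and ravenzidt both end in -t yet inflect differently (vilsugumtori, piravenzidt), so the final letter is not what conditions the rule; the second-to-last letter is.
"vuzemf" has second-to-last letter 'm'. The stems whose second-to-last letter is 'm' (vilsugumt → vilsugumtori, migemz → migemzori) add -ori.
So vuzemf → vuzemfori.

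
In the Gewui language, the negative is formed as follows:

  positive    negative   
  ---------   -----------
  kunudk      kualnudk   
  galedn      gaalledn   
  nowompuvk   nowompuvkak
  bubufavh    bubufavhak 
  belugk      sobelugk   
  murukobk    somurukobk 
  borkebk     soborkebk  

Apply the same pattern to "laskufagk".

kunudk and nowompuvk both end in -k yet inflect differently (kualnudk, nowompuvkak), so the final letter is not what conditions the rule; the second-to-last letter is.
"laskufagk" has second-to-last letter 'g'. The one such stem in the data (belugk → sobelugk) adds the prefix so-, so the same rule applies.
So laskufagk → solaskufagk.

solaskufagk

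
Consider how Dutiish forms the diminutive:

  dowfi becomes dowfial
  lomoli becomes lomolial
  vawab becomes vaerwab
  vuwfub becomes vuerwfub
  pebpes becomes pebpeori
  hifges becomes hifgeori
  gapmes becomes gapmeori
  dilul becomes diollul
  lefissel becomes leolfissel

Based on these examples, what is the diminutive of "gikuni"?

vuwfub and dilul both have last vowel 'u' yet inflect differently (vuerwfub, diollul), so the last vowel is not what conditions the rule; the final letter is.
"gikuni" ends in -i. The stems ending in -i (dowfi → dowfial, lomoli → lomolial) add -al.
So gikuni → gikunial.

gikunial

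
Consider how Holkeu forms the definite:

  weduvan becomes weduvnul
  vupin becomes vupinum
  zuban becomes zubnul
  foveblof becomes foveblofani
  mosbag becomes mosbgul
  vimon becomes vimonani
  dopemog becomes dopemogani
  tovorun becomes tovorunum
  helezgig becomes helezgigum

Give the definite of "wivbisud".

wivbisudum

"wivbisud" has last vowel 'u'. The one such stem in the data (tovorun → tovorunum) adds -um, so the same rule applies.
So wivbisud → wivbisudum.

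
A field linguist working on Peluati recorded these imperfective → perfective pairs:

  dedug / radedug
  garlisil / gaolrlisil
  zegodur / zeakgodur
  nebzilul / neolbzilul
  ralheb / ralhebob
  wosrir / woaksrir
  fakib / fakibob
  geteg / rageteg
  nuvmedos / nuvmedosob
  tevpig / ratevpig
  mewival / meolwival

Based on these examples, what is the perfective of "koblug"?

rakoblug

wosrir and garlisil both have last vowel 'i' yet inflect differently (woaksrir, gaolrlisil), so the last vowel is not what conditions the rule; the final letter is.
"koblug" ends in -g. The stems ending in -g (dedug → radedug, tevpig → ratevpig, geteg → rageteg) add the prefix ra-.
So koblug → rakoblug.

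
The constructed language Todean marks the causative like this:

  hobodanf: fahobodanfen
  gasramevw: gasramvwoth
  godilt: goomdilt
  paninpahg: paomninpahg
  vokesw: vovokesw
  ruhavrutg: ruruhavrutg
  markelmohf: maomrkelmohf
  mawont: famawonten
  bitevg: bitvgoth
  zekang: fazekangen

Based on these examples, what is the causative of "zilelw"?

ziomlelw

bitevg and paninpahg both end in -g yet inflect differently (bitvgoth, paomninpahg), so the final letter is not what conditions the rule; the second-to-last letter is.
"zilelw" has second-to-last letter 'l'. The one such stem in the data (godilt → goomdilt) inserts -om- after the first vowel (as do paninpahg, markelmohf), so the same rule applies.
So zilelw → ziomlelw.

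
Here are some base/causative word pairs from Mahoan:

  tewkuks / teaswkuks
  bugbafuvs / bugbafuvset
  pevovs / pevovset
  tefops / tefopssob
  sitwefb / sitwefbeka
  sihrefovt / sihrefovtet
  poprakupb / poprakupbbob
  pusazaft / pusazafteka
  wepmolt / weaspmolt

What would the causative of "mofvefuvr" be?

bugbafuvs and tefops both end in -s yet inflect differently (bugbafuvset, tefopssob), so the final letter is not what conditions the rule; the second-to-last letter is.
"mofvefuvr" has second-to-last letter 'v'. The stems whose second-to-last letter is 'v' (bugbafuvs → bugbafuvset, sihrefovt → sihrefovtet, pevovs → pevovset) add -et.
The other patterns: stems whose second-to-last letter is 'p' double the final consonant and add -ob; stems whose second-to-last letter is 'f' add -eka; stems whose second-to-last letter is 'k' or 'l' insert -as- after the first vowel.
So mofvefuvr → mofvefuvret.

mofvefuvret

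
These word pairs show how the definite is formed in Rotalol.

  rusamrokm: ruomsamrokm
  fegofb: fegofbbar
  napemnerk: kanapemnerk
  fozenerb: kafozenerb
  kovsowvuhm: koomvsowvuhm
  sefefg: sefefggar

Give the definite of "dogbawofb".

dogbawofbbar

"dogbawofb" has second-to-last letter 'f'. The stems whose second-to-last letter is 'f' (fegofb → fegofbbar, sefefg → sefefggar) double the final consonant and add -ar.
So dogbawofb → dogbawofbbar.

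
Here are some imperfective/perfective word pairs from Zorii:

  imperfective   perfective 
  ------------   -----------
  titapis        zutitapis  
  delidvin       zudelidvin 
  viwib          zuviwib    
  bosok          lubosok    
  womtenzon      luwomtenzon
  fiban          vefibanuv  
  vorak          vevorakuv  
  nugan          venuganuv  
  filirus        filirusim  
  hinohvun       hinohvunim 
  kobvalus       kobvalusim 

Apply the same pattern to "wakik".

"wakik" has last vowel 'i'. The stems whose last vowel is 'i' (titapis → zutitapis, delidvin → zudelidvin, viwib → zuviwib) add the prefix zu-.
So wakik → zuwakik.

zuwakik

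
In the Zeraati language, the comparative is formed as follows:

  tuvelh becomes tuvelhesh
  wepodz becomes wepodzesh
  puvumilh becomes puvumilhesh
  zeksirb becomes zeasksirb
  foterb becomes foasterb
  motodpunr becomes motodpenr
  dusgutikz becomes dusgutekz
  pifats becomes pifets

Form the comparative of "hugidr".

hugidresh

wepodz and dusgutikz both end in -z yet inflect differently (wepodzesh, dusgutekz), so the final letter is not what conditions the rule; the second-to-last letter is.
"hugidr" has second-to-last letter 'd'. The one such stem in the data (wepodz → wepodzesh) adds -esh, so the same rule applies.
So hugidr → hugidresh.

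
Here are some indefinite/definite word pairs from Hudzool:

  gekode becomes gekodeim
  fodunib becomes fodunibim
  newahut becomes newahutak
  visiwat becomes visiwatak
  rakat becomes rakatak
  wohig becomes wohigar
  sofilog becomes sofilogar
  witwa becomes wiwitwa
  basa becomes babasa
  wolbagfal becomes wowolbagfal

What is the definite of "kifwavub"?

fodunib and wohig both have last vowel 'i' yet inflect differently (fodunibim, wohigar), so the last vowel is not what conditions the rule; the final letter is.
"kifwavub" ends in -b. The one such stem in the data (fodunib → fodunibim) adds -im, so the same rule applies.
The other patterns: stems ending in -t add -ak; stems ending in -g add -ar; stems ending in -a or -l repeat the first consonant+vowel as a prefix.
So kifwavub → kifwavubim.

kifwavubim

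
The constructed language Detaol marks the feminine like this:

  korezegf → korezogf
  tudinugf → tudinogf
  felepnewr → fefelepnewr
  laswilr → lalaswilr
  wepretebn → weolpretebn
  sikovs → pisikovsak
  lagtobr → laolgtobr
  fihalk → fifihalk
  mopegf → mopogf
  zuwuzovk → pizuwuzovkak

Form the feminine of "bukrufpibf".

felepnewr and lagtobr both end in -r yet inflect differently (fefelepnewr, laolgtobr), so the final letter is not what conditions the rule; the second-to-last letter is.
"bukrufpibf" has second-to-last letter 'b'. The stems whose second-to-last letter is 'b' (lagtobr → laolgtobr, wepretebn → weolpretebn) insert -ol- after the first vowel.
The other patterns: stems whose second-to-last letter is 'l' or 'w' repeat the first consonant+vowel as a prefix; stems whose second-to-last letter is 'g' change the last vowel to 'o'; stems whose second-to-last letter is 'v' add pi- … -ak around the stem.
So bukrufpibf → buolkrufpibf.

buolkrufpibf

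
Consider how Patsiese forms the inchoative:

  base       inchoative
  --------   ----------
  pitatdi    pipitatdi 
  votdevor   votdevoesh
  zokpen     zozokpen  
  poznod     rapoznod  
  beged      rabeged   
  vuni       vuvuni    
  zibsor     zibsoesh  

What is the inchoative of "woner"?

woneesh

zibsor and poznod both have last vowel 'o' yet inflect differently (zibsoesh, rapoznod), so the last vowel is not what conditions the rule; the final letter is.
"woner" ends in -r. The stems ending in -r (zibsor → zibsoesh, votdevor → votdevoesh) drop the final letter and add -esh.
So woner → woneesh.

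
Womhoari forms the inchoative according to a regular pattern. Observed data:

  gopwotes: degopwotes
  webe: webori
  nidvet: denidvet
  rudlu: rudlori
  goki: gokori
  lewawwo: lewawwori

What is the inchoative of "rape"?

"rape" ends in a vowel. The stems ending in a vowel (rudlu → rudlori, webe → webori, lewawwo → lewawwori) drop the final letter and add -ori.
The other pattern: stems ending in a consonant add the prefix de-.
So rape → rapori.

rapori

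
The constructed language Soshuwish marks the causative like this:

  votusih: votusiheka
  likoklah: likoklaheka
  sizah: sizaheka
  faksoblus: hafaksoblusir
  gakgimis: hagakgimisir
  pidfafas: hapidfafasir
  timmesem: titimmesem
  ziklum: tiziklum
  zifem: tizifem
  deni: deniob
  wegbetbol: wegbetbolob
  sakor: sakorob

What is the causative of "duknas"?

haduknasir

votusih and gakgimis both have last vowel 'i' yet inflect differently (votusiheka, hagakgimisir), so the last vowel is not what conditions the rule; the final letter is.
"duknas" ends in -s. The stems ending in -s (faksoblus → hafaksoblusir, gakgimis → hagakgimisir, pidfafas → hapidfafasir) add ha- … -ir around the stem.
The other patterns: stems ending in -h add -eka; stems ending in -m add the prefix ti-; stems ending in -i, -l or -r add -ob.
So duknas → haduknasir.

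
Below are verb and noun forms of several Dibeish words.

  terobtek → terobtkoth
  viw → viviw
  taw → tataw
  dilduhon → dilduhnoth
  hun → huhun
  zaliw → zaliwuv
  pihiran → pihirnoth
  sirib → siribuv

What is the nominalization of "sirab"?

taw and zaliw both end in -w yet inflect differently (tataw, zaliwuv), so the final letter is not what conditions the rule; the number of vowels is.
"sirab" has 2 vowels. The stems with 2 vowels (zaliw → zaliwuv, sirib → siribuv) add -uv.
The other patterns: stems with 1 vowel repeat the first consonant+vowel as a prefix; stems with 3 vowels delete the last vowel and add -oth.
So sirab → sirabuv.

sirabuv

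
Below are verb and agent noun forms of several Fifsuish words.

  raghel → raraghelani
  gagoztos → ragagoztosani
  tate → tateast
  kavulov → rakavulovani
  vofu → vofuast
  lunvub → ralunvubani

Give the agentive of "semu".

lunvub and vofu both have last vowel 'u' yet inflect differently (ralunvubani, vofuast), so the last vowel is not what conditions the rule; whether the stem ends in a vowel or a consonant is.
"semu" ends in a vowel. The stems ending in a vowel (vofu → vofuast, tate → tateast) add -ast.
So semu → semuast.

semuast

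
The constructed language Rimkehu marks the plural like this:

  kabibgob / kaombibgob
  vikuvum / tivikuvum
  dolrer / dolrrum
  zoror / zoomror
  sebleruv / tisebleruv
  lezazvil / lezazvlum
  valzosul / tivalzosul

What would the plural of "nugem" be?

nugmum

valzosul and lezazvil both end in -l yet inflect differently (tivalzosul, lezazvlum), so the final letter is not what conditions the rule; the last vowel is.
"nugem" has last vowel 'e'. The one such stem in the data (dolrer → dolrrum) deletes the last vowel and adds -um (as does lezazvil), so the same rule applies.
The other patterns: stems whose last vowel is 'o' insert -om- after the first vowel; stems whose last vowel is 'u' add the prefix ti-.
So nugem → nugmum.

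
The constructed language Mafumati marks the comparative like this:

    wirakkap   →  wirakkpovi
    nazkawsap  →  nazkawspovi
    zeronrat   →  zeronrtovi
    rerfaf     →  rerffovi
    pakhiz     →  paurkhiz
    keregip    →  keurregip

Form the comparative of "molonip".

mourlonip

wirakkap and keregip both end in -p yet inflect differently (wirakkpovi, keurregip), so the final letter is not what conditions the rule; the last vowel is.
"molonip" has last vowel 'i'. The stems whose last vowel is 'i' (pakhiz → paurkhiz, keregip → keurregip) insert -ur- after the first vowel.
The other pattern: stems whose last vowel is 'a' delete the last vowel and add -ovi.
So molonip → mourlonip.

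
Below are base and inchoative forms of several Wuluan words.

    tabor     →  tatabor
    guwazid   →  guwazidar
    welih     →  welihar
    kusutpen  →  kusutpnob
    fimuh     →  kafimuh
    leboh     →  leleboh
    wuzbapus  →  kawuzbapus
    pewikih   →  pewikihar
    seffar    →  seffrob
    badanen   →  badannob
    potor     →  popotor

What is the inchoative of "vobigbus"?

fimuh and leboh both end in -h yet inflect differently (kafimuh, leleboh), so the final letter is not what conditions the rule; the last vowel is.
"vobigbus" has last vowel 'u'. The stems whose last vowel is 'u' (fimuh → kafimuh, wuzbapus → kawuzbapus) add the prefix ka-.
So vobigbus → kavobigbus.

kavobigbus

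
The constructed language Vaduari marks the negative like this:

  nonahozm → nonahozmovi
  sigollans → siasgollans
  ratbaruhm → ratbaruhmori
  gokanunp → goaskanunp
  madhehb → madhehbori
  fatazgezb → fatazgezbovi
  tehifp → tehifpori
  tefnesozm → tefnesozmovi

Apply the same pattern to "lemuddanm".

"lemuddanm" has second-to-last letter 'n'. The stems whose second-to-last letter is 'n' (sigollans → siasgollans, gokanunp → goaskanunp) insert -as- after the first vowel.
So lemuddanm → leasmuddanm.

leasmuddanm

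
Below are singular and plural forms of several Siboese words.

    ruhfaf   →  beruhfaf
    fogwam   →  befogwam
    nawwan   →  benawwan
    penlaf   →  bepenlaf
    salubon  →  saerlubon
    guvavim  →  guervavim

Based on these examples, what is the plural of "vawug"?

bevawug

nawwan and salubon both end in -n yet inflect differently (benawwan, saerlubon), so the final letter is not what conditions the rule; the number of vowels is.
"vawug" has 2 vowels. The stems with 2 vowels (ruhfaf → beruhfaf, fogwam → befogwam, nawwan → benawwan) add the prefix be-.
So vawug → bevawug.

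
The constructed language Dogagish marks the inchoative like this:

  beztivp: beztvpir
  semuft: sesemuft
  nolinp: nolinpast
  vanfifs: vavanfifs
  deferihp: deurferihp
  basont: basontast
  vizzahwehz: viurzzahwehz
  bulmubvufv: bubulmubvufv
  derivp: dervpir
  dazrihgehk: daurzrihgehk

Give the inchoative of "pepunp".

basont and semuft both end in -t yet inflect differently (basontast, sesemuft), so the final letter is not what conditions the rule; the second-to-last letter is.
"pepunp" has second-to-last letter 'n'. The stems whose second-to-last letter is 'n' (basont → basontast, nolinp → nolinpast) add -ast.
The other patterns: stems whose second-to-last letter is 'f' repeat the first consonant+vowel as a prefix; stems whose second-to-last letter is 'h' insert -ur- after the first vowel; stems whose second-to-last letter is 'v' delete the last vowel and add -ir.
So pepunp → pepunpast.

pepunpast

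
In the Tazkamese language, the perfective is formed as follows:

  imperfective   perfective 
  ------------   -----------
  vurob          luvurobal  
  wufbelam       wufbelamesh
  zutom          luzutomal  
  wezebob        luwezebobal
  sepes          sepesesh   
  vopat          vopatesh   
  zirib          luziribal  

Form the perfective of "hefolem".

hefolemesh

zutom and wufbelam both end in -m yet inflect differently (luzutomal, wufbelamesh), so the final letter is not what conditions the rule; the last vowel is.
"hefolem" has last vowel 'e'. The one such stem in the data (sepes → sepesesh) adds -esh, so the same rule applies.
So hefolem → hefolemesh.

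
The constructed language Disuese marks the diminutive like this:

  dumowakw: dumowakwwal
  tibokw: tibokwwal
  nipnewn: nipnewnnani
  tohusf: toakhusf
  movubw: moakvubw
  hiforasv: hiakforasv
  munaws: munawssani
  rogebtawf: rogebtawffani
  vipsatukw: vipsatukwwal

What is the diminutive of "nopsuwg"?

vipsatukw and movubw both end in -w yet inflect differently (vipsatukwwal, moakvubw), so the final letter is not what conditions the rule; the second-to-last letter is.
"nopsuwg" has second-to-last letter 'w'. The stems whose second-to-last letter is 'w' (rogebtawf → rogebtawffani, munaws → munawssani, nipnewn → nipnewnnani) double the final consonant and add -ani.
So nopsuwg → nopsuwggani.

nopsuwggani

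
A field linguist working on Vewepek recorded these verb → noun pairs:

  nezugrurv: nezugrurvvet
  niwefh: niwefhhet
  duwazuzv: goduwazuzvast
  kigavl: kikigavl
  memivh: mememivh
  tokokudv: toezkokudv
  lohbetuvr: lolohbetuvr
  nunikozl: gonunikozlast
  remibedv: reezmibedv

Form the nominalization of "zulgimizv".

gozulgimizvast

"zulgimizv" has second-to-last letter 'z'. The stems whose second-to-last letter is 'z' (nunikozl → gonunikozlast, duwazuzv → goduwazuzvast) add go- … -ast around the stem.
So zulgimizv → gozulgimizvast.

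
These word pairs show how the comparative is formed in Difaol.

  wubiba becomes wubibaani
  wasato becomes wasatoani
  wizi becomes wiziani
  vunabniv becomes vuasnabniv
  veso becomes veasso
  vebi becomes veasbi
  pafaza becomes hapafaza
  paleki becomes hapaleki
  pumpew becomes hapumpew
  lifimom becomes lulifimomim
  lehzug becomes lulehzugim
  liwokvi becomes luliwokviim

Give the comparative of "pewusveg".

wasato and veso both end in -o yet inflect differently (wasatoani, veasso), so the final letter is not what conditions the rule; the first letter is.
"pewusveg" begins with p-. The stems beginning with p- (pafaza → hapafaza, paleki → hapaleki, pumpew → hapumpew) add the prefix ha-.
The other patterns: stems beginning with w- add -ani; stems beginning with v- insert -as- after the first vowel; stems beginning with l- add lu- … -im around the stem.
So pewusveg → hapewusveg.

hapewusveg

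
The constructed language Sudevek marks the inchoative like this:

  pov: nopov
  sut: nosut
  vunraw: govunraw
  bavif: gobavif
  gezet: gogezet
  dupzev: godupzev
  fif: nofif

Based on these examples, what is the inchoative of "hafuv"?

gohafuv

sut and gezet both end in -t yet inflect differently (nosut, gogezet), so the final letter is not what conditions the rule; the number of vowels is.
"hafuv" has 2 vowels. The stems with 2 vowels (gezet → gogezet, vunraw → govunraw, bavif → gobavif) add the prefix go-.
So hafuv → gohafuv.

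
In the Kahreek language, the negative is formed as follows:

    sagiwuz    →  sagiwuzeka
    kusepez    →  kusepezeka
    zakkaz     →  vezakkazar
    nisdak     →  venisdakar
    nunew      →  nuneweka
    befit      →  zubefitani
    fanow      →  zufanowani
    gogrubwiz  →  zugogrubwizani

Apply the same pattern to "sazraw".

sagiwuz and zakkaz both end in -z yet inflect differently (sagiwuzeka, vezakkazar), so the final letter is not what conditions the rule; the last vowel is.
"sazraw" has last vowel 'a'. The stems whose last vowel is 'a' (nisdak → venisdakar, zakkaz → vezakkazar) add ve- … -ar around the stem.
The other patterns: stems whose last vowel is 'e' or 'u' add -eka; stems whose last vowel is 'i' or 'o' add zu- … -ani around the stem.
So sazraw → vesazrawar.

vesazrawar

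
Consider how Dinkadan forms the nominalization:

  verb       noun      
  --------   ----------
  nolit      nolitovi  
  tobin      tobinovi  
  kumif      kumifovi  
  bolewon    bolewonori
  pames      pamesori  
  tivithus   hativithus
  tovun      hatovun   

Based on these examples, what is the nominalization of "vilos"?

tobin and bolewon both end in -n yet inflect differently (tobinovi, bolewonori), so the final letter is not what conditions the rule; the last vowel is.
"vilos" has last vowel 'o'. The one such stem in the data (bolewon → bolewonori) adds -ori, so the same rule applies.
So vilos → vilosori.

vilosori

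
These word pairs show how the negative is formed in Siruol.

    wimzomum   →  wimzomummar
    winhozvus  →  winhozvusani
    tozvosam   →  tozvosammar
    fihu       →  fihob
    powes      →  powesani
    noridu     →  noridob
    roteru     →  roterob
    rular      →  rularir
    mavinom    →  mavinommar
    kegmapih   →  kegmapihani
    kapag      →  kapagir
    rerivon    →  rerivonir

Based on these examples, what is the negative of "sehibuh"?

"sehibuh" ends in -h. The one such stem in the data (kegmapih → kegmapihani) adds -ani, so the same rule applies.
The other patterns: stems ending in -u drop the final letter and add -ob; stems ending in -m double the final consonant and add -ar; stems ending in -g, -n or -r add -ir.
So sehibuh → sehibuhani.

sehibuhani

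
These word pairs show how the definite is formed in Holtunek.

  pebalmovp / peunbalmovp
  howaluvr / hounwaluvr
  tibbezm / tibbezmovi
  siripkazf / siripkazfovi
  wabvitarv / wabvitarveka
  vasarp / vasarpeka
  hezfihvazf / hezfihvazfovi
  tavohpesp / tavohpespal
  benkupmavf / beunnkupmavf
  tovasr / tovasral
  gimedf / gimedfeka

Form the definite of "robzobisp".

robzobispal

pebalmovp and vasarp both end in -p yet inflect differently (peunbalmovp, vasarpeka), so the final letter is not what conditions the rule; the second-to-last letter is.
"robzobisp" has second-to-last letter 's'. The stems whose second-to-last letter is 's' (tovasr → tovasral, tavohpesp → tavohpespal) add -al.
The other patterns: stems whose second-to-last letter is 'v' insert -un- after the first vowel; stems whose second-to-last letter is 'd' or 'r' add -eka; stems whose second-to-last letter is 'z' add -ovi.
So robzobisp → robzobispal.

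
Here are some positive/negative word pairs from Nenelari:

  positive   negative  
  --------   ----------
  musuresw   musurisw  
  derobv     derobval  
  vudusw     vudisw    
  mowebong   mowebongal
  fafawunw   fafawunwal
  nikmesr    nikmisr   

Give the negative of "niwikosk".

vudusw and fafawunw both end in -w yet inflect differently (vudisw, fafawunwal), so the final letter is not what conditions the rule; the second-to-last letter is.
"niwikosk" has second-to-last letter 's'. The stems whose second-to-last letter is 's' (vudusw → vudisw, nikmesr → nikmisr, musuresw → musurisw) change the last vowel to 'i'.
The other pattern: stems whose second-to-last letter is 'b' or 'n' add -al.
So niwikosk → niwikisk.

niwikisk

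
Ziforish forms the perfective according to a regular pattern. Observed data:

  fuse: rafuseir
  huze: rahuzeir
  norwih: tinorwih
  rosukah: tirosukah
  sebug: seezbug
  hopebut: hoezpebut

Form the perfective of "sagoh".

huze and hopebut both begin with h- yet inflect differently (rahuzeir, hoezpebut), so the first letter is not what conditions the rule; the final letter is.
"sagoh" ends in -h. The stems ending in -h (norwih → tinorwih, rosukah → tirosukah) add the prefix ti-.
So sagoh → tisagoh.

tisagoh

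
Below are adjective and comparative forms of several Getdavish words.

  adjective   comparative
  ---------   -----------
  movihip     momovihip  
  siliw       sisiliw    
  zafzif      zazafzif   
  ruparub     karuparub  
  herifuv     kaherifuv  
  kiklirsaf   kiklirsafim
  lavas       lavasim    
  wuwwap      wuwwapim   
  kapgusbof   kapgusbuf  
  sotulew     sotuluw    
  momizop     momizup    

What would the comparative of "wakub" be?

kawakub

zafzif and kiklirsaf both end in -f yet inflect differently (zazafzif, kiklirsafim), so the final letter is not what conditions the rule; the last vowel is.
"wakub" has last vowel 'u'. The stems whose last vowel is 'u' (ruparub → karuparub, herifuv → kaherifuv) add the prefix ka-.
So wakub → kawakub.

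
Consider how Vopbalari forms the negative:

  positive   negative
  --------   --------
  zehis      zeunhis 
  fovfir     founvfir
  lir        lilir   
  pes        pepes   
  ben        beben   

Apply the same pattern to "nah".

nanah

fovfir and lir both end in -r yet inflect differently (founvfir, lilir), so the final letter is not what conditions the rule; the number of vowels is.
"nah" has 1 vowel. The stems with 1 vowel (lir → lilir, pes → pepes, ben → beben) repeat the first consonant+vowel as a prefix.
The other pattern: stems with 2 vowels insert -un- after the first vowel.
So nah → nanah.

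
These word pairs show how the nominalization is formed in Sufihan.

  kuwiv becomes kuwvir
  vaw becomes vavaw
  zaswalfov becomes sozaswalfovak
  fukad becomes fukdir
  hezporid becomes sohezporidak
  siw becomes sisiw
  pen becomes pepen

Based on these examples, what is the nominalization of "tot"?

totot

kuwiv and zaswalfov both end in -v yet inflect differently (kuwvir, sozaswalfovak), so the final letter is not what conditions the rule; the number of vowels is.
"tot" has 1 vowel. The stems with 1 vowel (vaw → vavaw, siw → sisiw, pen → pepen) repeat the first consonant+vowel as a prefix.
The other patterns: stems with 2 vowels delete the last vowel and add -ir; stems with 3 vowels add so- … -ak around the stem.
So tot → totot.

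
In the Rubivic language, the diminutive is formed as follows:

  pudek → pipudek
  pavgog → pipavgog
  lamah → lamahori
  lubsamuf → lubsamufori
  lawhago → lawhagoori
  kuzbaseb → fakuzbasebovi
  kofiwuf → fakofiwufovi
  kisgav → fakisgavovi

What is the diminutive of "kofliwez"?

fakofliwezovi

lubsamuf and kofiwuf both end in -f yet inflect differently (lubsamufori, fakofiwufovi), so the final letter is not what conditions the rule; the first letter is.
"kofliwez" begins with k-. The stems beginning with k- (kuzbaseb → fakuzbasebovi, kofiwuf → fakofiwufovi, kisgav → fakisgavovi) add fa- … -ovi around the stem.
The other patterns: stems beginning with p- add the prefix pi-; stems beginning with l- add -ori.
So kofliwez → fakofliwezovi.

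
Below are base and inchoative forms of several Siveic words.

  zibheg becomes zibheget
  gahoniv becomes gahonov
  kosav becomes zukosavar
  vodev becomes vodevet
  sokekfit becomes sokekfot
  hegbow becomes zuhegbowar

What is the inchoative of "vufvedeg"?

vufvedeget

kosav and vodev both end in -v yet inflect differently (zukosavar, vodevet), so the final letter is not what conditions the rule; the last vowel is.
"vufvedeg" has last vowel 'e'. The stems whose last vowel is 'e' (zibheg → zibheget, vodev → vodevet) add -et.
So vufvedeg → vufvedeget.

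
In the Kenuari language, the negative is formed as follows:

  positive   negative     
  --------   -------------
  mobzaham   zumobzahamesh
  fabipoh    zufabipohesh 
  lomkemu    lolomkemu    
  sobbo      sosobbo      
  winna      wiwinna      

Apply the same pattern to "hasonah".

fabipoh and sobbo both have last vowel 'o' yet inflect differently (zufabipohesh, sosobbo), so the last vowel is not what conditions the rule; whether the stem ends in a vowel or a consonant is.
"hasonah" ends in a consonant. The stems ending in a consonant (mobzaham → zumobzahamesh, fabipoh → zufabipohesh) add zu- … -esh around the stem.
So hasonah → zuhasonahesh.

zuhasonahesh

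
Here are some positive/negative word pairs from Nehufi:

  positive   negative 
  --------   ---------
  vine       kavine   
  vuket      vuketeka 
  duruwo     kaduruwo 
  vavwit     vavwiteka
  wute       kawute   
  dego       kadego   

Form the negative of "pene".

kapene

vuket and wute both have last vowel 'e' yet inflect differently (vuketeka, kawute), so the last vowel is not what conditions the rule; the final letter is.
"pene" ends in -e. The stems ending in -e (wute → kawute, vine → kavine) add the prefix ka-.
The other pattern: stems ending in -t add -eka.
So pene → kapene.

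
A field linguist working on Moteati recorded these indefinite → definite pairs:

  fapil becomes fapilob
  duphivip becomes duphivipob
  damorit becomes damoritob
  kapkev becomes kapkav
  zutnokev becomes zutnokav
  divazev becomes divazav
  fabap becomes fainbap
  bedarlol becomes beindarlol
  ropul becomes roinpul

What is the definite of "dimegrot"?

duphivip and fabap both end in -p yet inflect differently (duphivipob, fainbap), so the final letter is not what conditions the rule; the last vowel is.
"dimegrot" has last vowel 'o'. The one such stem in the data (bedarlol → beindarlol) inserts -in- after the first vowel (as do fabap, ropul), so the same rule applies.
So dimegrot → diinmegrot.

diinmegrot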